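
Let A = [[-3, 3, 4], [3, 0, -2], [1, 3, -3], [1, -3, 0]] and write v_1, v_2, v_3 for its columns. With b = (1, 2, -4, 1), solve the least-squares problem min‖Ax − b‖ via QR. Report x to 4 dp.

v_1 = (-3, 3, 1, 1); ‖v_1‖ = 4.4721, so q_1 = (-0.6708, 0.6708, 0.2236, 0.2236).
q_1·v_2 = (-0.6708)·3 + 0.6708·0 + 0.2236·3 + 0.2236·(-3) = -2.0125.
u_2 = v_2 + 2.0125·q_1 = (1.6500, 1.3500, 3.4500, -2.5500).
‖u_2‖ = 4.7906, so q_2 = (0.3444, 0.2818, 0.7202, -0.5323).
q_1·v_3 = (-0.6708)·4 + 0.6708·(-2) + 0.2236·(-3) + 0.2236·0 = -4.6957; q_2·v_3 = 0.3444·4 + 0.2818·(-2) + 0.7202·(-3) + (-0.5323)·0 = -1.3464.
u_3 = v_3 + 4.6957·q_1 + 1.3464·q_2 = (1.3137, 1.5294, -0.9804, 0.3333).
‖u_3‖ = 2.2666, so q_3 = (0.5796, 0.6748, -0.4325, 0.1471).
Qᵀb = (0.0000, -2.5049, 3.8064).
Back-substitute: x_3 = 3.8064/2.2666 = 1.6794.
x_2 = (-2.5049 + 1.3464·1.6794)/4.7906 = -0.0509.
x_1 = (0.0000 + 2.0125·(-0.0509) + 4.6957·1.6794)/4.4721 = 1.7405.

x = (1.7405, -0.0509, 1.6794)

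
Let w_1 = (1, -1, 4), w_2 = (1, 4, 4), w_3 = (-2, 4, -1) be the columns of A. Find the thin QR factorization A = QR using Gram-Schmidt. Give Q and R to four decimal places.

Q = [[0.2357, 0.0572, -0.9701], [-0.2357, 0.9718, 0.0000], [0.9428, 0.2287, 0.2425]], R = [[4.2426, 3.0641, -2.3570], [0.0000, 4.8591, 3.5443], [0.0000, 0.0000, 1.6977]]

q_1 = w_1/‖w_1‖ = (1, -1, 4)/4.2426 = (0.2357, -0.2357, 0.9428).
r_{12} = q_1·w_2 = 3.0641.
u_2 = w_2 − 3.0641·q_1 = (0.2778, 4.7222, 1.1111).
‖u_2‖ = 4.8591, so q_2 = (0.0572, 0.9718, 0.2287).
r_{13} = q_1·w_3 = -2.3570; r_{23} = q_2·w_3 = 3.5443.
u_3 = w_3 + 2.3570·q_1 − 3.5443·q_2 = (-1.6471, 0.0000, 0.4118).
‖u_3‖ = 1.6977, so q_3 = (-0.9701, 0.0000, 0.2425).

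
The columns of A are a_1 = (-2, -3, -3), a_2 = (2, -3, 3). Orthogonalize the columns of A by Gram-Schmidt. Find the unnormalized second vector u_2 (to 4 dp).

a_1 = (-2, -3, -3); ‖a_1‖ = 4.6904, so q_1 = (-0.4264, -0.6396, -0.6396).
q_1·a_2 = (-0.4264)·2 + (-0.6396)·(-3) + (-0.6396)·3 = -0.8528.
u_2 = a_2 + 0.8528·q_1 = (1.6364, -3.5455, 2.4545).

u_2 = (1.6364, -3.5455, 2.4545)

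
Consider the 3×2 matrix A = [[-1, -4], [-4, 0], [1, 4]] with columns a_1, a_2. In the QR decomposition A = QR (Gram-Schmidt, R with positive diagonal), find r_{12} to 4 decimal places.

r_{12} = 1.8856

a_1 = (-1, -4, 1); ‖a_1‖ = 4.2426, so e_1 = (-0.2357, -0.9428, 0.2357).
r_{12} = e_1·a_2 = 1.8856.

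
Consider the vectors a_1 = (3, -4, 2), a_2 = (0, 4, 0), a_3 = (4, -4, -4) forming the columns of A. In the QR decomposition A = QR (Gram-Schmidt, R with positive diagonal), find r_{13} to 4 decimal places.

a_1 = (3, -4, 2); ‖a_1‖ = 5.3852, so e_1 = (0.5571, -0.7428, 0.3714).
r_{13} = e_1·a_3 = 3.7139.

r_{13} = 3.7139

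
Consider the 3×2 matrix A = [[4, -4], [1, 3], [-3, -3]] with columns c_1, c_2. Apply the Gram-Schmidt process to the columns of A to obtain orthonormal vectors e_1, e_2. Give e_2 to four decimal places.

e_1 = c_1/‖c_1‖ = (4, 1, -3)/5.0990 = (0.7845, 0.1961, -0.5883).
r_{12} = e_1·c_2 = -0.7845.
u_2 = c_2 + 0.7845·e_1 = (-3.3846, 3.1538, -3.4615).
‖u_2‖ = 5.7779, so e_2 = (-0.5858, 0.5458, -0.5991).

e_2 = (-0.5858, 0.5458, -0.5991)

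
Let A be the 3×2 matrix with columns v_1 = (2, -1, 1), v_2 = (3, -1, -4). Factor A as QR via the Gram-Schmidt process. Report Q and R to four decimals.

Q = [[0.8165, 0.4041], [-0.4082, -0.1010], [0.4082, -0.9091]], R = [[2.4495, 1.2247], [0.0000, 4.9497]]

v_1 = (2, -1, 1); ‖v_1‖ = 2.4495, so e_1 = (0.8165, -0.4082, 0.4082).
e_1·v_2 = 0.8165·3 + (-0.4082)·(-1) + 0.4082·(-4) = 1.2247.
u_2 = v_2 − 1.2247·e_1 = (2.0000, -0.5000, -4.5000).
‖u_2‖ = 4.9497, so e_2 = (0.4041, -0.1010, -0.9091).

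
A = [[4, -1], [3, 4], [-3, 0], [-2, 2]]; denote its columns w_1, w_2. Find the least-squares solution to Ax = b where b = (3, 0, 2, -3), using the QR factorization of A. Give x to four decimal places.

w_1 = (4, 3, -3, -2); ‖w_1‖ = 6.1644, so e_1 = (0.6489, 0.4867, -0.4867, -0.3244).
e_1·w_2 = 0.6489·(-1) + 0.4867·4 + (-0.4867)·0 + (-0.3244)·2 = 0.6489.
u_2 = w_2 − 0.6489·e_1 = (-1.4211, 3.6842, 0.3158, 2.2105).
‖u_2‖ = 4.5364, so e_2 = (-0.3133, 0.8121, 0.0696, 0.4873).
Qᵀb = (1.9467, -2.2624).
Back-substitute: x_2 = -2.2624/4.5364 = -0.4987.
x_1 = (1.9467 − 0.6489·(-0.4987))/6.1644 = 0.3683.

x = (0.3683, -0.4987)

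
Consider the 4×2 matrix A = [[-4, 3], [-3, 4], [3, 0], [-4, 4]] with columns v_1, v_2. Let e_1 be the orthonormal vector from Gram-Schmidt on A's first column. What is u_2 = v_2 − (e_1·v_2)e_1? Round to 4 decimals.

v_1 = (-4, -3, 3, -4); ‖v_1‖ = 7.0711, so e_1 = (-0.5657, -0.4243, 0.4243, -0.5657).
e_1·v_2 = (-0.5657)·3 + (-0.4243)·4 + 0.4243·0 + (-0.5657)·4 = -5.6569.
u_2 = v_2 + 5.6569·e_1 = (-0.2000, 1.6000, 2.4000, 0.8000).

u_2 = (-0.2000, 1.6000, 2.4000, 0.8000)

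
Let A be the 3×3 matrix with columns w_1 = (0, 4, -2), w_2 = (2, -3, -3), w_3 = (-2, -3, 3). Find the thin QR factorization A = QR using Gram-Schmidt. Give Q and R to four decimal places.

Q = [[0.0000, 0.4450, -0.8955], [0.8944, -0.4005, -0.1990], [-0.4472, -0.8010, -0.3980]], R = [[4.4721, -1.3416, -4.0249], [0.0000, 4.4944, -2.0915], [0.0000, 0.0000, 1.1940]]

w_1 = (0, 4, -2); ‖w_1‖ = 4.4721, so e_1 = (0.0000, 0.8944, -0.4472).
e_1·w_2 = 0.0000·2 + 0.8944·(-3) + (-0.4472)·(-3) = -1.3416.
u_2 = w_2 + 1.3416·e_1 = (2.0000, -1.8000, -3.6000).
‖u_2‖ = 4.4944, so e_2 = (0.4450, -0.4005, -0.8010).
e_1·w_3 = 0.0000·(-2) + 0.8944·(-3) + (-0.4472)·3 = -4.0249; e_2·w_3 = 0.4450·(-2) + (-0.4005)·(-3) + (-0.8010)·3 = -2.0915.
u_3 = w_3 + 4.0249·e_1 + 2.0915·e_2 = (-1.0693, -0.2376, -0.4752).
‖u_3‖ = 1.1940, so e_3 = (-0.8955, -0.1990, -0.3980).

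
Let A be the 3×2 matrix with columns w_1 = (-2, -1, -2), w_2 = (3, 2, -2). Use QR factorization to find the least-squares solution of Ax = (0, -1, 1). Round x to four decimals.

x = (-0.2409, -0.2920)

w_1 = (-2, -1, -2); ‖w_1‖ = 3.0000, so q_1 = (-0.6667, -0.3333, -0.6667).
q_1·w_2 = (-0.6667)·3 + (-0.3333)·2 + (-0.6667)·(-2) = -1.3333.
u_2 = w_2 + 1.3333·q_1 = (2.1111, 1.5556, -2.8889).
‖u_2‖ = 3.9016, so q_2 = (0.5411, 0.3987, -0.7404).
Qᵀb = (-0.3333, -1.1391).
Back-substitute: x_2 = -1.1391/3.9016 = -0.2920.
x_1 = (-0.3333 + 1.3333·(-0.2920))/3.0000 = -0.2409.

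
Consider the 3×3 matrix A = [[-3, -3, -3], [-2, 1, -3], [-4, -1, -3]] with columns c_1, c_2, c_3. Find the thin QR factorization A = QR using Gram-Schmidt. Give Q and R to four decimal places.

Q = [[-0.5571, -0.7126, -0.4264], [-0.3714, 0.6730, -0.6396], [-0.7428, 0.1980, 0.6396]], R = [[5.3852, 2.0426, 5.0138], [0.0000, 2.6130, -0.4751], [0.0000, 0.0000, 1.2792]]

c_1 = (-3, -2, -4); ‖c_1‖ = 5.3852, so e_1 = (-0.5571, -0.3714, -0.7428).
e_1·c_2 = (-0.5571)·(-3) + (-0.3714)·1 + (-0.7428)·(-1) = 2.0426.
u_2 = c_2 − 2.0426·e_1 = (-1.8621, 1.7586, 0.5172).
‖u_2‖ = 2.6130, so e_2 = (-0.7126, 0.6730, 0.1980).
e_1·c_3 = (-0.5571)·(-3) + (-0.3714)·(-3) + (-0.7428)·(-3) = 5.0138; e_2·c_3 = (-0.7126)·(-3) + 0.6730·(-3) + 0.1980·(-3) = -0.4751.
u_3 = c_3 − 5.0138·e_1 + 0.4751·e_2 = (-0.5455, -0.8182, 0.8182).
‖u_3‖ = 1.2792, so e_3 = (-0.4264, -0.6396, 0.6396).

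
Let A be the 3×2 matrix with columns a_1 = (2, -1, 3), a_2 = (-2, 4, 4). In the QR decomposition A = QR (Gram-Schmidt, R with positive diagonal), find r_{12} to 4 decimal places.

a_1 = (2, -1, 3); ‖a_1‖ = 3.7417, so q_1 = (0.5345, -0.2673, 0.8018).
r_{12} = q_1·a_2 = 1.0690.

r_{12} = 1.0690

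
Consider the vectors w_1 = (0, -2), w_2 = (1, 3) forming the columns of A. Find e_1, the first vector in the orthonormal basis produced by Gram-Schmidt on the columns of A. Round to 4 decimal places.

e_1 = w_1/‖w_1‖ = (0, -2)/2.0000 = (0.0000, -1.0000).

e_1 = (0.0000, -1.0000)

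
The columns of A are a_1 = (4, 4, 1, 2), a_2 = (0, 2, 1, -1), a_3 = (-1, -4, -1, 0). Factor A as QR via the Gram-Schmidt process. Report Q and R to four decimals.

a_1 = (4, 4, 1, 2); ‖a_1‖ = 6.0828, so e_1 = (0.6576, 0.6576, 0.1644, 0.3288).
e_1·a_2 = 0.6576·0 + 0.6576·2 + 0.1644·1 + 0.3288·(-1) = 1.1508.
u_2 = a_2 − 1.1508·e_1 = (-0.7568, 1.2432, 0.8108, -1.3784).
‖u_2‖ = 2.1623, so e_2 = (-0.3500, 0.5750, 0.3750, -0.6375).
e_1·a_3 = 0.6576·(-1) + 0.6576·(-4) + 0.1644·(-1) + 0.3288·0 = -3.4524; e_2·a_3 = (-0.3500)·(-1) + 0.5750·(-4) + 0.3750·(-1) + (-0.6375)·0 = -2.3248.
u_3 = a_3 + 3.4524·e_1 + 2.3248·e_2 = (0.4566, -0.3931, 0.4393, -0.3468).
‖u_3‖ = 0.8224, so e_3 = (0.5553, -0.4780, 0.5342, -0.4217).

Q = [[0.6576, -0.3500, 0.5553], [0.6576, 0.5750, -0.4780], [0.1644, 0.3750, 0.5342], [0.3288, -0.6375, -0.4217]], R = [[6.0828, 1.1508, -3.4524], [0.0000, 2.1623, -2.3248], [0.0000, 0.0000, 0.8224]]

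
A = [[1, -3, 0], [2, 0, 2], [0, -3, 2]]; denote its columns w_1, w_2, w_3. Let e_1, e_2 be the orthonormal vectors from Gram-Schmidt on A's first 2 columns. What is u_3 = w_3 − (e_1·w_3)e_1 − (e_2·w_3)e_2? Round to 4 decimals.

e_1 = w_1/‖w_1‖ = (1, 2, 0)/2.2361 = (0.4472, 0.8944, 0.0000).
r_{12} = e_1·w_2 = -1.3416.
u_2 = w_2 + 1.3416·e_1 = (-2.4000, 1.2000, -3.0000).
‖u_2‖ = 4.0249, so e_2 = (-0.5963, 0.2981, -0.7454).
r_{13} = e_1·w_3 = 1.7889; r_{23} = e_2·w_3 = -0.8944.
u_3 = w_3 − 1.7889·e_1 + 0.8944·e_2 = (-1.3333, 0.6667, 1.3333).

u_3 = (-1.3333, 0.6667, 1.3333)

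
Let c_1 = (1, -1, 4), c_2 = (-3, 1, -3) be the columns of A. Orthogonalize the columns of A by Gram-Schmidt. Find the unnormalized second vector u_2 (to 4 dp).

u_2 = (-2.1111, 0.1111, 0.5556)

c_1 = (1, -1, 4); ‖c_1‖ = 4.2426, so e_1 = (0.2357, -0.2357, 0.9428).
e_1·c_2 = 0.2357·(-3) + (-0.2357)·1 + 0.9428·(-3) = -3.7712.
u_2 = c_2 + 3.7712·e_1 = (-2.1111, 0.1111, 0.5556).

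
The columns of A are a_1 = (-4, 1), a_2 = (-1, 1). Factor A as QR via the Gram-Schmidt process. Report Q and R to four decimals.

Q = [[-0.9701, 0.2425], [0.2425, 0.9701]], R = [[4.1231, 1.2127], [0.0000, 0.7276]]

a_1 = (-4, 1); ‖a_1‖ = 4.1231, so q_1 = (-0.9701, 0.2425).
q_1·a_2 = (-0.9701)·(-1) + 0.2425·1 = 1.2127.
u_2 = a_2 − 1.2127·q_1 = (0.1765, 0.7059).
‖u_2‖ = 0.7276, so q_2 = (0.2425, 0.9701).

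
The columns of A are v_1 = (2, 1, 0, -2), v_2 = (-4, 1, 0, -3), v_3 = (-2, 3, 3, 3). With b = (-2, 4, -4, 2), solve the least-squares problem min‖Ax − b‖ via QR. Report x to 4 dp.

x = (-0.2198, 0.2023, 0.2599)

v_1 = (2, 1, 0, -2); ‖v_1‖ = 3.0000, so q_1 = (0.6667, 0.3333, 0.0000, -0.6667).
q_1·v_2 = 0.6667·(-4) + 0.3333·1 + 0.0000·0 + (-0.6667)·(-3) = -0.3333.
u_2 = v_2 + 0.3333·q_1 = (-3.7778, 1.1111, 0.0000, -3.2222).
‖u_2‖ = 5.0881, so q_2 = (-0.7425, 0.2184, 0.0000, -0.6333).
q_1·v_3 = 0.6667·(-2) + 0.3333·3 + 0.0000·3 + (-0.6667)·3 = -2.3333; q_2·v_3 = (-0.7425)·(-2) + 0.2184·3 + 0.0000·3 + (-0.6333)·3 = 0.2402.
u_3 = v_3 + 2.3333·q_1 − 0.2402·q_2 = (-0.2661, 3.7253, 3.0000, 1.5966).
‖u_3‖ = 5.0495, so q_3 = (-0.0527, 0.7378, 0.5941, 0.3162).
Qᵀb = (-1.3333, 1.0919, 1.3123).
Back-substitute: x_3 = 1.3123/5.0495 = 0.2599.
x_2 = (1.0919 − 0.2402·0.2599)/5.0881 = 0.2023.
x_1 = (-1.3333 + 0.3333·0.2023 + 2.3333·0.2599)/3.0000 = -0.2198.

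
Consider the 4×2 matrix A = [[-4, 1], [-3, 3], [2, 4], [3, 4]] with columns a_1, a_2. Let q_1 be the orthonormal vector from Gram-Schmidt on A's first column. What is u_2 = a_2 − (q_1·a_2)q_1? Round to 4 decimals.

a_1 = (-4, -3, 2, 3); ‖a_1‖ = 6.1644, so q_1 = (-0.6489, -0.4867, 0.3244, 0.4867).
q_1·a_2 = (-0.6489)·1 + (-0.4867)·3 + 0.3244·4 + 0.4867·4 = 1.1355.
u_2 = a_2 − 1.1355·q_1 = (1.7368, 3.5526, 3.6316, 3.4474).

u_2 = (1.7368, 3.5526, 3.6316, 3.4474)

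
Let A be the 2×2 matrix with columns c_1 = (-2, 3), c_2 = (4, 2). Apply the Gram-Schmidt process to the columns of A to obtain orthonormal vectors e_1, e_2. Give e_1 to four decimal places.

c_1 = (-2, 3); ‖c_1‖ = 3.6056, so e_1 = (-0.5547, 0.8321).

e_1 = (-0.5547, 0.8321)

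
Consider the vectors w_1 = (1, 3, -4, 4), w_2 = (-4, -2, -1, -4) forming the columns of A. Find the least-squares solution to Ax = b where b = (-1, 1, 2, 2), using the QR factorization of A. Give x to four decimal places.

x = (-0.0953, -0.2729)

w_1 = (1, 3, -4, 4); ‖w_1‖ = 6.4807, so e_1 = (0.1543, 0.4629, -0.6172, 0.6172).
e_1·w_2 = 0.1543·(-4) + 0.4629·(-2) + (-0.6172)·(-1) + 0.6172·(-4) = -3.3947.
u_2 = w_2 + 3.3947·e_1 = (-3.4762, -0.4286, -3.0952, -1.9048).
‖u_2‖ = 5.0474, so e_2 = (-0.6887, -0.0849, -0.6132, -0.3774).
Qᵀb = (0.3086, -1.3774).
Back-substitute: x_2 = -1.3774/5.0474 = -0.2729.
x_1 = (0.3086 + 3.3947·(-0.2729))/6.4807 = -0.0953.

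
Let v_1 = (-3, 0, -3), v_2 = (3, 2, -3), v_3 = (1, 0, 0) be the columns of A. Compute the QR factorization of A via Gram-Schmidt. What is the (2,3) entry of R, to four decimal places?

v_1 = (-3, 0, -3); ‖v_1‖ = 4.2426, so q_1 = (-0.7071, 0.0000, -0.7071).
q_1·v_2 = (-0.7071)·3 + 0.0000·2 + (-0.7071)·(-3) = 0.0000.
u_2 = v_2 + 0.0000·q_1 = (3.0000, 2.0000, -3.0000).
‖u_2‖ = 4.6904, so q_2 = (0.6396, 0.4264, -0.6396).
r_{23} = q_2·v_3 = 0.6396.

r_{23} = 0.6396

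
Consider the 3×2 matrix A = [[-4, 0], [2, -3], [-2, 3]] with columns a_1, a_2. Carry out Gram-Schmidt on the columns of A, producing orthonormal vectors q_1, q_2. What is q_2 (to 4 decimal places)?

a_1 = (-4, 2, -2); ‖a_1‖ = 4.8990, so q_1 = (-0.8165, 0.4082, -0.4082).
q_1·a_2 = (-0.8165)·0 + 0.4082·(-3) + (-0.4082)·3 = -2.4495.
u_2 = a_2 + 2.4495·q_1 = (-2.0000, -2.0000, 2.0000).
‖u_2‖ = 3.4641, so q_2 = (-0.5774, -0.5774, 0.5774).

q_2 = (-0.5774, -0.5774, 0.5774)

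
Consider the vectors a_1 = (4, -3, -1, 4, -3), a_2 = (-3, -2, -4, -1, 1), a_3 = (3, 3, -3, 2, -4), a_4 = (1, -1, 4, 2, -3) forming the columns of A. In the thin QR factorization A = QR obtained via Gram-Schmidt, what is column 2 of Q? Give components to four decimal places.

a_1 = (4, -3, -1, 4, -3); ‖a_1‖ = 7.1414, so q_1 = (0.5601, -0.4201, -0.1400, 0.5601, -0.4201).
q_1·a_2 = 0.5601·(-3) + (-0.4201)·(-2) + (-0.1400)·(-4) + 0.5601·(-1) + (-0.4201)·1 = -1.2603.
u_2 = a_2 + 1.2603·q_1 = (-2.2941, -2.5294, -4.1765, -0.2941, 0.4706).
‖u_2‖ = 5.4233, so q_2 = (-0.4230, -0.4664, -0.7701, -0.0542, 0.0868).

q_2 = (-0.4230, -0.4664, -0.7701, -0.0542, 0.0868)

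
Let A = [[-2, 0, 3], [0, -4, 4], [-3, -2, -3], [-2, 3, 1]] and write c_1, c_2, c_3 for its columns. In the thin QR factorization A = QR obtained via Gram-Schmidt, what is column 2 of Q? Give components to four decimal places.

q_2 = (0.0000, -0.7428, -0.3714, 0.5571)

c_1 = (-2, 0, -3, -2); ‖c_1‖ = 4.1231, so q_1 = (-0.4851, 0.0000, -0.7276, -0.4851).
q_1·c_2 = (-0.4851)·0 + 0.0000·(-4) + (-0.7276)·(-2) + (-0.4851)·3 = 0.0000.
u_2 = c_2 + 0.0000·q_1 = (0.0000, -4.0000, -2.0000, 3.0000).
‖u_2‖ = 5.3852, so q_2 = (0.0000, -0.7428, -0.3714, 0.5571).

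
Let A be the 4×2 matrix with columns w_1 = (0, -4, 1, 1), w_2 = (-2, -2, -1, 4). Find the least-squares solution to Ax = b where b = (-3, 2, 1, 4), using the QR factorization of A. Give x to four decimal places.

w_1 = (0, -4, 1, 1); ‖w_1‖ = 4.2426, so q_1 = (0.0000, -0.9428, 0.2357, 0.2357).
q_1·w_2 = 0.0000·(-2) + (-0.9428)·(-2) + 0.2357·(-1) + 0.2357·4 = 2.5927.
u_2 = w_2 − 2.5927·q_1 = (-2.0000, 0.4444, -1.6111, 3.3889).
‖u_2‖ = 4.2753, so q_2 = (-0.4678, 0.1040, -0.3768, 0.7927).
Qᵀb = (-0.7071, 4.4052).
Back-substitute: x_2 = 4.4052/4.2753 = 1.0304.
x_1 = (-0.7071 − 2.5927·1.0304)/4.2426 = -0.7964.

x = (-0.7964, 1.0304)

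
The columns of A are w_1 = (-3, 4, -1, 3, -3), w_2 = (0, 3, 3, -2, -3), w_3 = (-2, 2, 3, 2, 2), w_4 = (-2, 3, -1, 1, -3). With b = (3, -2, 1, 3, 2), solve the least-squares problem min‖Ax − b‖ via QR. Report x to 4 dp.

x = (5.1943, 0.9765, -1.4337, -7.7257)

w_1 = (-3, 4, -1, 3, -3); ‖w_1‖ = 6.6332, so e_1 = (-0.4523, 0.6030, -0.1508, 0.4523, -0.4523).
e_1·w_2 = (-0.4523)·0 + 0.6030·3 + (-0.1508)·3 + 0.4523·(-2) + (-0.4523)·(-3) = 1.8091.
u_2 = w_2 − 1.8091·e_1 = (0.8182, 1.9091, 3.2727, -2.8182, -2.1818).
‖u_2‖ = 5.2657, so e_2 = (0.1554, 0.3626, 0.6215, -0.5352, -0.4143).
e_1·w_3 = (-0.4523)·(-2) + 0.6030·2 + (-0.1508)·3 + 0.4523·2 + (-0.4523)·2 = 1.6583; e_2·w_3 = 0.1554·(-2) + 0.3626·2 + 0.6215·3 + (-0.5352)·2 + (-0.4143)·2 = 0.3798.
u_3 = w_3 − 1.6583·e_1 − 0.3798·e_2 = (-1.3090, 0.8623, 3.0139, 1.4533, 2.9074).
‖u_3‖ = 4.7017, so e_3 = (-0.2784, 0.1834, 0.6410, 0.3091, 0.6184).
e_1·w_4 = (-0.4523)·(-2) + 0.6030·3 + (-0.1508)·(-1) + 0.4523·1 + (-0.4523)·(-3) = 4.6734; e_2·w_4 = 0.1554·(-2) + 0.3626·3 + 0.6215·(-1) + (-0.5352)·1 + (-0.4143)·(-3) = 0.8632; e_3·w_4 = (-0.2784)·(-2) + 0.1834·3 + 0.6410·(-1) + 0.3091·1 + 0.6184·(-3) = -1.0800.
u_4 = w_4 − 4.6734·e_1 − 0.8632·e_2 + 1.0800·e_3 = (-0.3212, 0.0669, -0.1396, -0.3178, 0.1392).
‖u_4‖ = 0.4975, so e_4 = (-0.6456, 0.1345, -0.2807, -0.6388, 0.2797).
Qᵀb = (-2.2613, -2.0717, 1.6030, -3.8435).
Back-substitute: x_4 = -3.8435/0.4975 = -7.7257.
x_3 = (1.6030 + 1.0800·(-7.7257))/4.7017 = -1.4337.
x_2 = (-2.0717 − 0.3798·(-1.4337) − 0.8632·(-7.7257))/5.2657 = 0.9765.
x_1 = (-2.2613 − 1.8091·0.9765 − 1.6583·(-1.4337) − 4.6734·(-7.7257))/6.6332 = 5.1943.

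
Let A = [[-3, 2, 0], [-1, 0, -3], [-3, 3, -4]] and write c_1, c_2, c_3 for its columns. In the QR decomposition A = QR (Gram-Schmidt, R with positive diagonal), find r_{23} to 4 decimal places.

r_{23} = -0.1467

c_1 = (-3, -1, -3); ‖c_1‖ = 4.3589, so e_1 = (-0.6882, -0.2294, -0.6882).
e_1·c_2 = (-0.6882)·2 + (-0.2294)·0 + (-0.6882)·3 = -3.4412.
u_2 = c_2 + 3.4412·e_1 = (-0.3684, -0.7895, 0.6316).
‖u_2‖ = 1.0761, so e_2 = (-0.3424, -0.7337, 0.5869).
r_{23} = e_2·c_3 = -0.1467.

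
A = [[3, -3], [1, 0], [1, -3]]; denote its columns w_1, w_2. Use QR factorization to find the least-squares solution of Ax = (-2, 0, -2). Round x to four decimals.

x = (0.0000, 0.6667)

q_1 = w_1/‖w_1‖ = (3, 1, 1)/3.3166 = (0.9045, 0.3015, 0.3015).
r_{12} = q_1·w_2 = -3.6181.
u_2 = w_2 + 3.6181·q_1 = (0.2727, 1.0909, -1.9091).
‖u_2‖ = 2.2156, so q_2 = (0.1231, 0.4924, -0.8616).
Qᵀb = (-2.4121, 1.4771).
Back-substitute: x_2 = 1.4771/2.2156 = 0.6667.
x_1 = (-2.4121 + 3.6181·0.6667)/3.3166 = 0.0000.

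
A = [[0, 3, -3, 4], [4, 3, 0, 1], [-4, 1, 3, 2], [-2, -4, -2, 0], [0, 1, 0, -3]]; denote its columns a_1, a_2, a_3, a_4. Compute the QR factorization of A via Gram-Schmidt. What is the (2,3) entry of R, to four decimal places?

a_1 = (0, 4, -4, -2, 0); ‖a_1‖ = 6.0000, so q_1 = (0.0000, 0.6667, -0.6667, -0.3333, 0.0000).
q_1·a_2 = 0.0000·3 + 0.6667·3 + (-0.6667)·1 + (-0.3333)·(-4) + 0.0000·1 = 2.6667.
u_2 = a_2 − 2.6667·q_1 = (3.0000, 1.2222, 2.7778, -3.1111, 1.0000).
‖u_2‖ = 5.3748, so q_2 = (0.5582, 0.2274, 0.5168, -0.5788, 0.1861).
r_{23} = q_2·a_3 = 1.0336.

r_{23} = 1.0336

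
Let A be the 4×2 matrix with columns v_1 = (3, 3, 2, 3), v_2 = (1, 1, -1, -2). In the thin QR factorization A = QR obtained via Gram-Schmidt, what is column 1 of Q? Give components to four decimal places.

v_1 = (3, 3, 2, 3); ‖v_1‖ = 5.5678, so q_1 = (0.5388, 0.5388, 0.3592, 0.5388).

q_1 = (0.5388, 0.5388, 0.3592, 0.5388)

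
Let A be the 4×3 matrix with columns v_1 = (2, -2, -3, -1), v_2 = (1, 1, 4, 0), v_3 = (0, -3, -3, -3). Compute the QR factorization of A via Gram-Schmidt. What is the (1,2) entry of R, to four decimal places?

r_{12} = -2.8284

q_1 = v_1/‖v_1‖ = (2, -2, -3, -1)/4.2426 = (0.4714, -0.4714, -0.7071, -0.2357).
r_{12} = q_1·v_2 = -2.8284.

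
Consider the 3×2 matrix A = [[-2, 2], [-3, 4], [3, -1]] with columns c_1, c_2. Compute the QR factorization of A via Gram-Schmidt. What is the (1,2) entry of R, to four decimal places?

r_{12} = -4.0508

c_1 = (-2, -3, 3); ‖c_1‖ = 4.6904, so e_1 = (-0.4264, -0.6396, 0.6396).
r_{12} = e_1·c_2 = -4.0508.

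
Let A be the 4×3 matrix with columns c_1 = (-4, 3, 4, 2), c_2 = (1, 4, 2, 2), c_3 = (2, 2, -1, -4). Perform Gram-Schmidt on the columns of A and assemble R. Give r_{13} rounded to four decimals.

r_{13} = -2.0870

c_1 = (-4, 3, 4, 2); ‖c_1‖ = 6.7082, so q_1 = (-0.5963, 0.4472, 0.5963, 0.2981).
r_{13} = q_1·c_3 = -2.0870.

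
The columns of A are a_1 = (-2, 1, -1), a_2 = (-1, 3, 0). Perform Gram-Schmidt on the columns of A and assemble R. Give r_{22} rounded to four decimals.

a_1 = (-2, 1, -1); ‖a_1‖ = 2.4495, so e_1 = (-0.8165, 0.4082, -0.4082).
e_1·a_2 = (-0.8165)·(-1) + 0.4082·3 + (-0.4082)·0 = 2.0412.
u_2 = a_2 − 2.0412·e_1 = (0.6667, 2.1667, 0.8333).
r_{22} = ‖u_2‖ = 2.4152.

r_{22} = 2.4152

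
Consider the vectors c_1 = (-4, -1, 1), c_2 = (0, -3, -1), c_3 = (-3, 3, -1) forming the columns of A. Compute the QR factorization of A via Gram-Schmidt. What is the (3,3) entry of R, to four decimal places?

r_{33} = 2.7136

c_1 = (-4, -1, 1); ‖c_1‖ = 4.2426, so e_1 = (-0.9428, -0.2357, 0.2357).
e_1·c_2 = (-0.9428)·0 + (-0.2357)·(-3) + 0.2357·(-1) = 0.4714.
u_2 = c_2 − 0.4714·e_1 = (0.4444, -2.8889, -1.1111).
‖u_2‖ = 3.1269, so e_2 = (0.1421, -0.9239, -0.3553).
e_1·c_3 = (-0.9428)·(-3) + (-0.2357)·3 + 0.2357·(-1) = 1.8856; e_2·c_3 = 0.1421·(-3) + (-0.9239)·3 + (-0.3553)·(-1) = -2.8427.
u_3 = c_3 − 1.8856·e_1 + 2.8427·e_2 = (-0.8182, 0.8182, -2.4545).
r_{33} = ‖u_3‖ = 2.7136.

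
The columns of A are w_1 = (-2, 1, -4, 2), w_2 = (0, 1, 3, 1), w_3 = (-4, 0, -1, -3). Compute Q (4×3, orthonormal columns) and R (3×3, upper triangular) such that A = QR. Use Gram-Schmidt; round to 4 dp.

Q = [[-0.4000, -0.2585, -0.8143], [0.2000, 0.4882, 0.0910], [-0.8000, 0.5600, 0.1538], [0.4000, 0.6174, -0.5523]], R = [[5.0000, -1.8000, 1.2000], [0.0000, 2.7857, -1.3785], [0.0000, 0.0000, 4.7602]]

e_1 = w_1/‖w_1‖ = (-2, 1, -4, 2)/5.0000 = (-0.4000, 0.2000, -0.8000, 0.4000).
r_{12} = e_1·w_2 = -1.8000.
u_2 = w_2 + 1.8000·e_1 = (-0.7200, 1.3600, 1.5600, 1.7200).
‖u_2‖ = 2.7857, so e_2 = (-0.2585, 0.4882, 0.5600, 0.6174).
r_{13} = e_1·w_3 = 1.2000; r_{23} = e_2·w_3 = -1.3785.
u_3 = w_3 − 1.2000·e_1 + 1.3785·e_2 = (-3.8763, 0.4330, 0.7320, -2.6289).
‖u_3‖ = 4.7602, so e_3 = (-0.8143, 0.0910, 0.1538, -0.5523).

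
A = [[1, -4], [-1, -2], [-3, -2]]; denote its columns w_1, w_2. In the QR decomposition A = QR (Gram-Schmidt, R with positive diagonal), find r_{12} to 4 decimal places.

r_{12} = 1.2060

w_1 = (1, -1, -3); ‖w_1‖ = 3.3166, so q_1 = (0.3015, -0.3015, -0.9045).
r_{12} = q_1·w_2 = 1.2060.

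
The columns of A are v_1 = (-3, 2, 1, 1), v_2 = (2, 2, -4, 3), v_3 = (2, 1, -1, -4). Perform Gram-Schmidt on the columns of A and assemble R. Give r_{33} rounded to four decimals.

v_1 = (-3, 2, 1, 1); ‖v_1‖ = 3.8730, so q_1 = (-0.7746, 0.5164, 0.2582, 0.2582).
q_1·v_2 = (-0.7746)·2 + 0.5164·2 + 0.2582·(-4) + 0.2582·3 = -0.7746.
u_2 = v_2 + 0.7746·q_1 = (1.4000, 2.4000, -3.8000, 3.2000).
‖u_2‖ = 5.6921, so q_2 = (0.2460, 0.4216, -0.6676, 0.5622).
q_1·v_3 = (-0.7746)·2 + 0.5164·1 + 0.2582·(-1) + 0.2582·(-4) = -2.3238; q_2·v_3 = 0.2460·2 + 0.4216·1 + (-0.6676)·(-1) + 0.5622·(-4) = -0.6676.
u_3 = v_3 + 2.3238·q_1 + 0.6676·q_2 = (0.3642, 2.4815, -0.8457, -3.0247).
r_{33} = ‖u_3‖ = 4.0192.

r_{33} = 4.0192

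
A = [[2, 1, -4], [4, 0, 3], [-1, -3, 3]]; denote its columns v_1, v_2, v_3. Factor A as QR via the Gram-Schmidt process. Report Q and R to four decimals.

Q = [[0.4364, 0.1765, -0.8823], [0.8729, -0.3209, 0.3676], [-0.2182, -0.9305, -0.2941]], R = [[4.5826, 1.0911, 0.2182], [0.0000, 2.9681, -4.4601], [0.0000, 0.0000, 3.7496]]

q_1 = v_1/‖v_1‖ = (2, 4, -1)/4.5826 = (0.4364, 0.8729, -0.2182).
r_{12} = q_1·v_2 = 1.0911.
u_2 = v_2 − 1.0911·q_1 = (0.5238, -0.9524, -2.7619).
‖u_2‖ = 2.9681, so q_2 = (0.1765, -0.3209, -0.9305).
r_{13} = q_1·v_3 = 0.2182; r_{23} = q_2·v_3 = -4.4601.
u_3 = v_3 − 0.2182·q_1 + 4.4601·q_2 = (-3.3081, 1.3784, -1.1027).
‖u_3‖ = 3.7496, so q_3 = (-0.8823, 0.3676, -0.2941).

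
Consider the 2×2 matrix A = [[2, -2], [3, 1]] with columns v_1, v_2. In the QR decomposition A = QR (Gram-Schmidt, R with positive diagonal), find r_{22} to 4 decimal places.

r_{22} = 2.2188

e_1 = v_1/‖v_1‖ = (2, 3)/3.6056 = (0.5547, 0.8321).
r_{12} = e_1·v_2 = -0.2774.
u_2 = v_2 + 0.2774·e_1 = (-1.8462, 1.2308).
r_{22} = ‖u_2‖ = 2.2188.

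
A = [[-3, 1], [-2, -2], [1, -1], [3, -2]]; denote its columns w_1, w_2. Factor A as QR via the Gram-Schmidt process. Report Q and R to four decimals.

Q = [[-0.6255, 0.0749], [-0.4170, -0.8683], [0.2085, -0.2545], [0.6255, -0.4192]], R = [[4.7958, -1.2511], [0.0000, 2.9043]]

q_1 = w_1/‖w_1‖ = (-3, -2, 1, 3)/4.7958 = (-0.6255, -0.4170, 0.2085, 0.6255).
r_{12} = q_1·w_2 = -1.2511.
u_2 = w_2 + 1.2511·q_1 = (0.2174, -2.5217, -0.7391, -1.2174).
‖u_2‖ = 2.9043, so q_2 = (0.0749, -0.8683, -0.2545, -0.4192).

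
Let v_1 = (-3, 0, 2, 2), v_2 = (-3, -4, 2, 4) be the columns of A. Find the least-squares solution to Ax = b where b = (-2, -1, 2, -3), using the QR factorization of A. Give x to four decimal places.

x = (0.4259, -0.1543)

e_1 = v_1/‖v_1‖ = (-3, 0, 2, 2)/4.1231 = (-0.7276, 0.0000, 0.4851, 0.4851).
r_{12} = e_1·v_2 = 5.0932.
u_2 = v_2 − 5.0932·e_1 = (0.7059, -4.0000, -0.4706, 1.5294).
‖u_2‖ = 4.3656, so e_2 = (0.1617, -0.9162, -0.1078, 0.3503).
Qᵀb = (0.9701, -0.6737).
Back-substitute: x_2 = -0.6737/4.3656 = -0.1543.
x_1 = (0.9701 − 5.0932·(-0.1543))/4.1231 = 0.4259.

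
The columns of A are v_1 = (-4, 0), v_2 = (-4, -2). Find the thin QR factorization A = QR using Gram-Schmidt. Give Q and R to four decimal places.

Q = [[-1.0000, 0.0000], [0.0000, -1.0000]], R = [[4.0000, 4.0000], [0.0000, 2.0000]]

v_1 = (-4, 0); ‖v_1‖ = 4.0000, so e_1 = (-1.0000, 0.0000).
e_1·v_2 = (-1.0000)·(-4) + 0.0000·(-2) = 4.0000.
u_2 = v_2 − 4.0000·e_1 = (0.0000, -2.0000).
‖u_2‖ = 2.0000, so e_2 = (0.0000, -1.0000).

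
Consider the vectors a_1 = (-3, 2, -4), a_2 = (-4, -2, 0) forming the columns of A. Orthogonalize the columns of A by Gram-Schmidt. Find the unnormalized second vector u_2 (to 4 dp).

u_2 = (-3.1724, -2.5517, 1.1034)

a_1 = (-3, 2, -4); ‖a_1‖ = 5.3852, so q_1 = (-0.5571, 0.3714, -0.7428).
q_1·a_2 = (-0.5571)·(-4) + 0.3714·(-2) + (-0.7428)·0 = 1.4856.
u_2 = a_2 − 1.4856·q_1 = (-3.1724, -2.5517, 1.1034).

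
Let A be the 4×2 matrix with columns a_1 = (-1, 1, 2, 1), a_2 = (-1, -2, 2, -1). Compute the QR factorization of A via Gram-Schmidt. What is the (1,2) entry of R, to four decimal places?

r_{12} = 0.7559

a_1 = (-1, 1, 2, 1); ‖a_1‖ = 2.6458, so q_1 = (-0.3780, 0.3780, 0.7559, 0.3780).
r_{12} = q_1·a_2 = 0.7559.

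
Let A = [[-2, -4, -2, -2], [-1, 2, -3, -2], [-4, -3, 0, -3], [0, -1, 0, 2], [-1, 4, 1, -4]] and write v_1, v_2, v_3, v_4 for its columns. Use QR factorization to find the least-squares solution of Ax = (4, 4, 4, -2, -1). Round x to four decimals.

x = (-0.3200, -0.2910, -1.0516, -0.4353)

v_1 = (-2, -1, -4, 0, -1); ‖v_1‖ = 4.6904, so q_1 = (-0.4264, -0.2132, -0.8528, 0.0000, -0.2132).
q_1·v_2 = (-0.4264)·(-4) + (-0.2132)·2 + (-0.8528)·(-3) + 0.0000·(-1) + (-0.2132)·4 = 2.9848.
u_2 = v_2 − 2.9848·q_1 = (-2.7273, 2.6364, -0.4545, -1.0000, 4.6364).
‖u_2‖ = 6.0902, so q_2 = (-0.4478, 0.4329, -0.0746, -0.1642, 0.7613).
q_1·v_3 = (-0.4264)·(-2) + (-0.2132)·(-3) + (-0.8528)·0 + 0.0000·0 + (-0.2132)·1 = 1.2792; q_2·v_3 = (-0.4478)·(-2) + 0.4329·(-3) + (-0.0746)·0 + (-0.1642)·0 + 0.7613·1 = 0.3582.
u_3 = v_3 − 1.2792·q_1 − 0.3582·q_2 = (-1.2941, -2.8824, 1.1176, 0.0588, 1.0000).
‖u_3‖ = 3.4979, so q_3 = (-0.3700, -0.8240, 0.3195, 0.0168, 0.2859).
q_1·v_4 = (-0.4264)·(-2) + (-0.2132)·(-2) + (-0.8528)·(-3) + 0.0000·2 + (-0.2132)·(-4) = 4.6904; q_2·v_4 = (-0.4478)·(-2) + 0.4329·(-2) + (-0.0746)·(-3) + (-0.1642)·2 + 0.7613·(-4) = -3.1198; q_3·v_4 = (-0.3700)·(-2) + (-0.8240)·(-2) + 0.3195·(-3) + 0.0168·2 + 0.2859·(-4) = 0.3195.
u_4 = v_4 − 4.6904·q_1 + 3.1198·q_2 − 0.3195·q_3 = (-1.2788, 0.6138, 0.6651, 1.4824, -0.7163).
‖u_4‖ = 2.2727, so q_4 = (-0.5627, 0.2701, 0.2926, 0.6523, -0.3152).
Qᵀb = (-5.7564, -0.7911, -3.8174, -0.9893).
Back-substitute: x_4 = -0.9893/2.2727 = -0.4353.
x_3 = (-3.8174 − 0.3195·(-0.4353))/3.4979 = -1.0516.
x_2 = (-0.7911 − 0.3582·(-1.0516) + 3.1198·(-0.4353))/6.0902 = -0.2910.
x_1 = (-5.7564 − 2.9848·(-0.2910) − 1.2792·(-1.0516) − 4.6904·(-0.4353))/4.6904 = -0.3200.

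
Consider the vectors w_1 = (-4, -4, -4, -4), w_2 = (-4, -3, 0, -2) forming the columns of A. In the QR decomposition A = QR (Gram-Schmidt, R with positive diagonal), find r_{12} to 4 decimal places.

r_{12} = 4.5000

e_1 = w_1/‖w_1‖ = (-4, -4, -4, -4)/8.0000 = (-0.5000, -0.5000, -0.5000, -0.5000).
r_{12} = e_1·w_2 = 4.5000.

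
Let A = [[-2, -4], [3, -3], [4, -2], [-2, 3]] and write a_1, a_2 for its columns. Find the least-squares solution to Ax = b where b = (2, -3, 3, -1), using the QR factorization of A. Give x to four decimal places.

q_1 = a_1/‖a_1‖ = (-2, 3, 4, -2)/5.7446 = (-0.3482, 0.5222, 0.6963, -0.3482).
r_{12} = q_1·a_2 = -2.6112.
u_2 = a_2 + 2.6112·q_1 = (-4.9091, -1.6364, -0.1818, 2.0909).
‖u_2‖ = 5.5841, so q_2 = (-0.8791, -0.2930, -0.0326, 0.3744).
Qᵀb = (0.1741, -1.3512).
Back-substitute: x_2 = -1.3512/5.5841 = -0.2420.
x_1 = (0.1741 + 2.6112·(-0.2420))/5.7446 = -0.0797.

x = (-0.0797, -0.2420)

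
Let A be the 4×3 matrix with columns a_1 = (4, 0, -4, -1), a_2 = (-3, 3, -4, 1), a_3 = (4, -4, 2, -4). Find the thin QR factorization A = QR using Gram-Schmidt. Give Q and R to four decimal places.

q_1 = a_1/‖a_1‖ = (4, 0, -4, -1)/5.7446 = (0.6963, 0.0000, -0.6963, -0.1741).
r_{12} = q_1·a_2 = 0.5222.
u_2 = a_2 − 0.5222·q_1 = (-3.3636, 3.0000, -3.6364, 1.0909).
‖u_2‖ = 5.8930, so q_2 = (-0.5708, 0.5091, -0.6171, 0.1851).
r_{13} = q_1·a_3 = 2.0889; r_{23} = q_2·a_3 = -6.2941.
u_3 = a_3 − 2.0889·q_1 + 6.2941·q_2 = (-1.0471, -0.7958, -0.4293, -2.4712).
‖u_3‖ = 2.8321, so q_3 = (-0.3697, -0.2810, -0.1516, -0.8726).

Q = [[0.6963, -0.5708, -0.3697], [0.0000, 0.5091, -0.2810], [-0.6963, -0.6171, -0.1516], [-0.1741, 0.1851, -0.8726]], R = [[5.7446, 0.5222, 2.0889], [0.0000, 5.8930, -6.2941], [0.0000, 0.0000, 2.8321]]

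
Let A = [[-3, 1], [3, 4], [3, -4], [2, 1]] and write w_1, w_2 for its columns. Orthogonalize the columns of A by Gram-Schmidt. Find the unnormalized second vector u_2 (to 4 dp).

w_1 = (-3, 3, 3, 2); ‖w_1‖ = 5.5678, so q_1 = (-0.5388, 0.5388, 0.5388, 0.3592).
q_1·w_2 = (-0.5388)·1 + 0.5388·4 + 0.5388·(-4) + 0.3592·1 = -0.1796.
u_2 = w_2 + 0.1796·q_1 = (0.9032, 4.0968, -3.9032, 1.0645).

u_2 = (0.9032, 4.0968, -3.9032, 1.0645)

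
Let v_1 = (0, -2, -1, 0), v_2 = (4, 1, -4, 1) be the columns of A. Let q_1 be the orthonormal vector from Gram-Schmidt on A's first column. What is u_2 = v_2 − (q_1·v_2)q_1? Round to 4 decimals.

u_2 = (4.0000, 1.8000, -3.6000, 1.0000)

v_1 = (0, -2, -1, 0); ‖v_1‖ = 2.2361, so q_1 = (0.0000, -0.8944, -0.4472, 0.0000).
q_1·v_2 = 0.0000·4 + (-0.8944)·1 + (-0.4472)·(-4) + 0.0000·1 = 0.8944.
u_2 = v_2 − 0.8944·q_1 = (4.0000, 1.8000, -3.6000, 1.0000).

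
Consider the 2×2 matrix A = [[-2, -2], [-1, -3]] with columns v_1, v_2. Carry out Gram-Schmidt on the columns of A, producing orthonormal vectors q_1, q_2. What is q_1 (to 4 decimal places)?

q_1 = (-0.8944, -0.4472)

q_1 = v_1/‖v_1‖ = (-2, -1)/2.2361 = (-0.8944, -0.4472).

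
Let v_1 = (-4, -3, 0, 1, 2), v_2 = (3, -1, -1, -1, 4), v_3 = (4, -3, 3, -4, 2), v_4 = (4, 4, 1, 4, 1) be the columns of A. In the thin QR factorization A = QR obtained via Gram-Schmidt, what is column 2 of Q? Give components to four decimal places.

e_2 = (0.5178, -0.2273, -0.1894, -0.1768, 0.7830)

e_1 = v_1/‖v_1‖ = (-4, -3, 0, 1, 2)/5.4772 = (-0.7303, -0.5477, 0.0000, 0.1826, 0.3651).
r_{12} = e_1·v_2 = -0.3651.
u_2 = v_2 + 0.3651·e_1 = (2.7333, -1.2000, -1.0000, -0.9333, 4.1333).
‖u_2‖ = 5.2789, so e_2 = (0.5178, -0.2273, -0.1894, -0.1768, 0.7830).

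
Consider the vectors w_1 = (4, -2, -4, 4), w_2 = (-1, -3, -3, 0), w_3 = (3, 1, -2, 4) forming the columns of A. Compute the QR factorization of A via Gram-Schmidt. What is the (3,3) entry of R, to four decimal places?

r_{33} = 1.5059

w_1 = (4, -2, -4, 4); ‖w_1‖ = 7.2111, so q_1 = (0.5547, -0.2774, -0.5547, 0.5547).
q_1·w_2 = 0.5547·(-1) + (-0.2774)·(-3) + (-0.5547)·(-3) + 0.5547·0 = 1.9415.
u_2 = w_2 − 1.9415·q_1 = (-2.0769, -2.4615, -1.9231, -1.0769).
‖u_2‖ = 3.9027, so q_2 = (-0.5322, -0.6307, -0.4928, -0.2759).
q_1·w_3 = 0.5547·3 + (-0.2774)·1 + (-0.5547)·(-2) + 0.5547·4 = 4.7150; q_2·w_3 = (-0.5322)·3 + (-0.6307)·1 + (-0.4928)·(-2) + (-0.2759)·4 = -2.3455.
u_3 = w_3 − 4.7150·q_1 + 2.3455·q_2 = (-0.8636, 0.8283, -0.5404, 0.7374).
r_{33} = ‖u_3‖ = 1.5059.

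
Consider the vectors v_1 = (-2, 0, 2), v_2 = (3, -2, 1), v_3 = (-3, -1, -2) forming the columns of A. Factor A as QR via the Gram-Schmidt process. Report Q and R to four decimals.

Q = [[-0.7071, 0.5774, -0.4082], [0.0000, -0.5774, -0.8165], [0.7071, 0.5774, -0.4082]], R = [[2.8284, -1.4142, 0.7071], [0.0000, 3.4641, -2.3094], [0.0000, 0.0000, 2.8577]]

q_1 = v_1/‖v_1‖ = (-2, 0, 2)/2.8284 = (-0.7071, 0.0000, 0.7071).
r_{12} = q_1·v_2 = -1.4142.
u_2 = v_2 + 1.4142·q_1 = (2.0000, -2.0000, 2.0000).
‖u_2‖ = 3.4641, so q_2 = (0.5774, -0.5774, 0.5774).
r_{13} = q_1·v_3 = 0.7071; r_{23} = q_2·v_3 = -2.3094.
u_3 = v_3 − 0.7071·q_1 + 2.3094·q_2 = (-1.1667, -2.3333, -1.1667).
‖u_3‖ = 2.8577, so q_3 = (-0.4082, -0.8165, -0.4082).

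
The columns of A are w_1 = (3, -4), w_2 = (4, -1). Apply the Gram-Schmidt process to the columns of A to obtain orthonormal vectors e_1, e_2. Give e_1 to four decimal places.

e_1 = w_1/‖w_1‖ = (3, -4)/5.0000 = (0.6000, -0.8000).

e_1 = (0.6000, -0.8000)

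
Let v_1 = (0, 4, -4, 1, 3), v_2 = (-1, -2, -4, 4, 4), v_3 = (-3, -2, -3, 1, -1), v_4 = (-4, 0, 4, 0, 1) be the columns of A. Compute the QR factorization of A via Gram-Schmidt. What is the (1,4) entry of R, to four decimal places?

r_{14} = -2.0059

v_1 = (0, 4, -4, 1, 3); ‖v_1‖ = 6.4807, so e_1 = (0.0000, 0.6172, -0.6172, 0.1543, 0.4629).
r_{14} = e_1·v_4 = -2.0059.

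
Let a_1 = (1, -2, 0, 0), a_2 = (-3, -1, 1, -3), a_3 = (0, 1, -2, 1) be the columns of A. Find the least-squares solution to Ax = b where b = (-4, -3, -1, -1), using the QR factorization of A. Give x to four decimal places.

a_1 = (1, -2, 0, 0); ‖a_1‖ = 2.2361, so q_1 = (0.4472, -0.8944, 0.0000, 0.0000).
q_1·a_2 = 0.4472·(-3) + (-0.8944)·(-1) + 0.0000·1 + 0.0000·(-3) = -0.4472.
u_2 = a_2 + 0.4472·q_1 = (-2.8000, -1.4000, 1.0000, -3.0000).
‖u_2‖ = 4.4497, so q_2 = (-0.6293, -0.3146, 0.2247, -0.6742).
q_1·a_3 = 0.4472·0 + (-0.8944)·1 + 0.0000·(-2) + 0.0000·1 = -0.8944; q_2·a_3 = (-0.6293)·0 + (-0.3146)·1 + 0.2247·(-2) + (-0.6742)·1 = -1.4383.
u_3 = a_3 + 0.8944·q_1 + 1.4383·q_2 = (-0.5051, -0.2525, -1.6768, 0.0303).
‖u_3‖ = 1.7696, so q_3 = (-0.2854, -0.1427, -0.9476, 0.0171).
Qᵀb = (0.8944, 3.9104, 2.5002).
Back-substitute: x_3 = 2.5002/1.7696 = 1.4129.
x_2 = (3.9104 + 1.4383·1.4129)/4.4497 = 1.3355.
x_1 = (0.8944 + 0.4472·1.3355 + 0.8944·1.4129)/2.2361 = 1.2323.

x = (1.2323, 1.3355, 1.4129)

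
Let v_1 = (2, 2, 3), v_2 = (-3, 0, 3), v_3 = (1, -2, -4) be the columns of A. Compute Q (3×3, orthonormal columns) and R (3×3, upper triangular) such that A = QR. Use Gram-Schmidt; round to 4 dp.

v_1 = (2, 2, 3); ‖v_1‖ = 4.1231, so e_1 = (0.4851, 0.4851, 0.7276).
e_1·v_2 = 0.4851·(-3) + 0.4851·0 + 0.7276·3 = 0.7276.
u_2 = v_2 − 0.7276·e_1 = (-3.3529, -0.3529, 2.4706).
‖u_2‖ = 4.1798, so e_2 = (-0.8022, -0.0844, 0.5911).
e_1·v_3 = 0.4851·1 + 0.4851·(-2) + 0.7276·(-4) = -3.3955; e_2·v_3 = (-0.8022)·1 + (-0.0844)·(-2) + 0.5911·(-4) = -2.9976.
u_3 = v_3 + 3.3955·e_1 + 2.9976·e_2 = (0.2424, -0.6061, 0.2424).
‖u_3‖ = 0.6963, so e_3 = (0.3482, -0.8704, 0.3482).

Q = [[0.4851, -0.8022, 0.3482], [0.4851, -0.0844, -0.8704], [0.7276, 0.5911, 0.3482]], R = [[4.1231, 0.7276, -3.3955], [0.0000, 4.1798, -2.9976], [0.0000, 0.0000, 0.6963]]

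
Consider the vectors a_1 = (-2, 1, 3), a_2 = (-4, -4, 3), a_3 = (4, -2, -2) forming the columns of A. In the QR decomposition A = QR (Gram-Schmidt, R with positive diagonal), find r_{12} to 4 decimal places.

a_1 = (-2, 1, 3); ‖a_1‖ = 3.7417, so e_1 = (-0.5345, 0.2673, 0.8018).
r_{12} = e_1·a_2 = 3.4744.

r_{12} = 3.4744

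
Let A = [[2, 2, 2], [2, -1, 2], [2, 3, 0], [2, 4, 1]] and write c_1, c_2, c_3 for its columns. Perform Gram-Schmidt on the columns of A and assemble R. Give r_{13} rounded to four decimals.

c_1 = (2, 2, 2, 2); ‖c_1‖ = 4.0000, so q_1 = (0.5000, 0.5000, 0.5000, 0.5000).
r_{13} = q_1·c_3 = 2.5000.

r_{13} = 2.5000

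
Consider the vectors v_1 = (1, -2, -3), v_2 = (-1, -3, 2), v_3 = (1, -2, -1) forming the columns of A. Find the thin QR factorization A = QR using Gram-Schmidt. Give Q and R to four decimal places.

v_1 = (1, -2, -3); ‖v_1‖ = 3.7417, so q_1 = (0.2673, -0.5345, -0.8018).
q_1·v_2 = 0.2673·(-1) + (-0.5345)·(-3) + (-0.8018)·2 = -0.2673.
u_2 = v_2 + 0.2673·q_1 = (-0.9286, -3.1429, 1.7857).
‖u_2‖ = 3.7321, so q_2 = (-0.2488, -0.8421, 0.4785).
q_1·v_3 = 0.2673·1 + (-0.5345)·(-2) + (-0.8018)·(-1) = 2.1381; q_2·v_3 = (-0.2488)·1 + (-0.8421)·(-2) + 0.4785·(-1) = 0.9569.
u_3 = v_3 − 2.1381·q_1 − 0.9569·q_2 = (0.6667, -0.0513, 0.2564).
‖u_3‖ = 0.7161, so q_3 = (0.9309, -0.0716, 0.3581).

Q = [[0.2673, -0.2488, 0.9309], [-0.5345, -0.8421, -0.0716], [-0.8018, 0.4785, 0.3581]], R = [[3.7417, -0.2673, 2.1381], [0.0000, 3.7321, 0.9569], [0.0000, 0.0000, 0.7161]]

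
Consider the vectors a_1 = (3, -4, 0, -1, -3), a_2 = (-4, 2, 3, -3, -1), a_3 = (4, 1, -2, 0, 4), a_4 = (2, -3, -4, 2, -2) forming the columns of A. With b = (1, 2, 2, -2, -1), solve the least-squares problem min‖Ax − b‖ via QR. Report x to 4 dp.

q_1 = a_1/‖a_1‖ = (3, -4, 0, -1, -3)/5.9161 = (0.5071, -0.6761, 0.0000, -0.1690, -0.5071).
r_{12} = q_1·a_2 = -2.3664.
u_2 = a_2 + 2.3664·q_1 = (-2.8000, 0.4000, 3.0000, -3.4000, -2.2000).
‖u_2‖ = 5.7793, so q_2 = (-0.4845, 0.0692, 0.5191, -0.5883, -0.3807).
r_{13} = q_1·a_3 = -0.6761; r_{23} = q_2·a_3 = -4.4296.
u_3 = a_3 + 0.6761·q_1 + 4.4296·q_2 = (2.1967, 0.8494, 0.2994, -2.7203, 1.9709).
‖u_3‖ = 4.1136, so q_3 = (0.5340, 0.2065, 0.0728, -0.6613, 0.4791).
r_{14} = q_1·a_4 = 3.7187; r_{24} = q_2·a_4 = -3.6683; r_{34} = q_3·a_4 = -2.1234.
u_4 = a_4 − 3.7187·q_1 + 3.6683·q_2 + 2.1234·q_3 = (-0.5290, 0.2067, -1.9413, -0.9337, -0.4933).
‖u_4‖ = 2.2817, so q_4 = (-0.2318, 0.0906, -0.8508, -0.4092, -0.2162).
Qᵀb = (0.0000, 2.2494, 1.9361, -0.7176).
Back-substitute: x_4 = -0.7176/2.2817 = -0.3145.
x_3 = (1.9361 + 2.1234·(-0.3145))/4.1136 = 0.3083.
x_2 = (2.2494 + 4.4296·0.3083 + 3.6683·(-0.3145))/5.7793 = 0.4259.
x_1 = (0.0000 + 2.3664·0.4259 + 0.6761·0.3083 − 3.7187·(-0.3145))/5.9161 = 0.4033.

x = (0.4033, 0.4259, 0.3083, -0.3145)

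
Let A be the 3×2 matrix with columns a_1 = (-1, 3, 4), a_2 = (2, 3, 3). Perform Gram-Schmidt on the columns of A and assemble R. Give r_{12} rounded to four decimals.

r_{12} = 3.7262

q_1 = a_1/‖a_1‖ = (-1, 3, 4)/5.0990 = (-0.1961, 0.5883, 0.7845).
r_{12} = q_1·a_2 = 3.7262.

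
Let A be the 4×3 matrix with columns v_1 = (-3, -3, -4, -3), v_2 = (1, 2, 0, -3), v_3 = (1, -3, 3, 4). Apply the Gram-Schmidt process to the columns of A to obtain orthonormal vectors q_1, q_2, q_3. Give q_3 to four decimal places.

v_1 = (-3, -3, -4, -3); ‖v_1‖ = 6.5574, so q_1 = (-0.4575, -0.4575, -0.6100, -0.4575).
q_1·v_2 = (-0.4575)·1 + (-0.4575)·2 + (-0.6100)·0 + (-0.4575)·(-3) = 0.0000.
u_2 = v_2 + 0.0000·q_1 = (1.0000, 2.0000, 0.0000, -3.0000).
‖u_2‖ = 3.7417, so q_2 = (0.2673, 0.5345, 0.0000, -0.8018).
q_1·v_3 = (-0.4575)·1 + (-0.4575)·(-3) + (-0.6100)·3 + (-0.4575)·4 = -2.7450; q_2·v_3 = 0.2673·1 + 0.5345·(-3) + (0.0000)·3 + (-0.8018)·4 = -4.5434.
u_3 = v_3 + 2.7450·q_1 + 4.5434·q_2 = (0.9585, -1.8272, 1.3256, -0.8987).
‖u_3‖ = 2.6119, so q_3 = (0.3670, -0.6996, 0.5075, -0.3441).

q_3 = (0.3670, -0.6996, 0.5075, -0.3441)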